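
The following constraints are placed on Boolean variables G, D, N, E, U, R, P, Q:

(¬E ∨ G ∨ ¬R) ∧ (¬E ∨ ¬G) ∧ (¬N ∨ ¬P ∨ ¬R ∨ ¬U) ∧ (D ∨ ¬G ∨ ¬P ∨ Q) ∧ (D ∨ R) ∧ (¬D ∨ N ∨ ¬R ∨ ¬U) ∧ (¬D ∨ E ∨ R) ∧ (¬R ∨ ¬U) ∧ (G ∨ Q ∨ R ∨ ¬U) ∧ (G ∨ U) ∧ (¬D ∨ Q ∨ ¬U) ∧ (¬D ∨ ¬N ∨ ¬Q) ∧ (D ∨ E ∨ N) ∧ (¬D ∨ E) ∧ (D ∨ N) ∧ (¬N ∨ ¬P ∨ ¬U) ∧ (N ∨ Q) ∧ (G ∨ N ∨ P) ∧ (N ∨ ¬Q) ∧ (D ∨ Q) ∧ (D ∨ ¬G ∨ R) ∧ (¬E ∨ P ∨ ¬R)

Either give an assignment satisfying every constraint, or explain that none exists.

G = True, D = False, N = True, E = False, U = False, R = True, P = False, Q = True

Set G = True.
  then (¬E ∨ ¬G) forces E = False.
  then (¬D ∨ E) forces D = False.
  then (D ∨ N) forces N = True.
  then (D ∨ Q) forces Q = True.
  then (D ∨ ¬G ∨ R) forces R = True.
  then (¬R ∨ ¬U) forces U = False.
Set P = False.
All clauses satisfied.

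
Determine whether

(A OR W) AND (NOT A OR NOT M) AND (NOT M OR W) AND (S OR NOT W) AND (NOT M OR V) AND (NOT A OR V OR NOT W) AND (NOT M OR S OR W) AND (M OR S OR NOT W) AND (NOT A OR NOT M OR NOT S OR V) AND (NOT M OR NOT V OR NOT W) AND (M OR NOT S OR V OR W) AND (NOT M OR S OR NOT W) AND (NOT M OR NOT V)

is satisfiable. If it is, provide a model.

S = False, V = True, M = False, A = True, W = False

Set S = False.
  then (S OR NOT W) forces W = False.
  then (NOT M OR S OR W) forces M = False.
  then (A OR W) forces A = True.
Set V = True.
All clauses satisfied.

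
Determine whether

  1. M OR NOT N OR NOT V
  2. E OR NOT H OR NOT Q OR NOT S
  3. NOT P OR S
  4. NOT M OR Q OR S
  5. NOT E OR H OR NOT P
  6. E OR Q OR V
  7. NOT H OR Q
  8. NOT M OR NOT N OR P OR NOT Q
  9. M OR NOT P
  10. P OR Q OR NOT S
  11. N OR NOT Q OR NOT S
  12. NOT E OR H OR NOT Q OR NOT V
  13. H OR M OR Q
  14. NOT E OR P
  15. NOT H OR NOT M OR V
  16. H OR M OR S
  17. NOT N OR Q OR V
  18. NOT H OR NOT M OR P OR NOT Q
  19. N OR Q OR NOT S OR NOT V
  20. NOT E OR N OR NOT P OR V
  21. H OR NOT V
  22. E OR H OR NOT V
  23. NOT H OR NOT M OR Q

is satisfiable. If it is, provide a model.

N = True; M = True; E = True; H = True; P = True; S = True; Q = True; V = True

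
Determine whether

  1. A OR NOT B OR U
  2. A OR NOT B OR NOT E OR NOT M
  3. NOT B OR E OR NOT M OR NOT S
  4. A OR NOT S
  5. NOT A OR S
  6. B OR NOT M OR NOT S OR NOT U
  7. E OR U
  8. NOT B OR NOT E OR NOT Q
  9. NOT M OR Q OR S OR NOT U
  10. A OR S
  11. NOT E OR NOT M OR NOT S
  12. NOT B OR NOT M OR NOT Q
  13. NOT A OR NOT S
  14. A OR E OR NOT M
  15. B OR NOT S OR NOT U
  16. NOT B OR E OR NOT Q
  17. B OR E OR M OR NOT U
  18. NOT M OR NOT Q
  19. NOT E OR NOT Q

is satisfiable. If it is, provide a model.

Case A = True:
  (NOT A OR S) forces S = True.
  Clause (NOT A OR NOT S) is falsified — contradiction.
Case A = False:
  (A OR NOT S) forces S = False.
  Clause (A OR S) is falsified — contradiction.
Both cases fail, so the formula is unsatisfiable.

UNSATISFIABLE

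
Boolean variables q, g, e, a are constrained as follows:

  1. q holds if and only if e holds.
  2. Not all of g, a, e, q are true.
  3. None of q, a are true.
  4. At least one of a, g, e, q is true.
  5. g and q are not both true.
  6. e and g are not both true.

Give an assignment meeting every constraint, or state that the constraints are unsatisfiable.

q = False, g = True, e = False, a = False

  (1) q=F, e=F — same ✓
  (2) {g, a, e, q}: 1/4 true — not all ✓
  (3) {q, a}: 0 true — none ✓
  (4) {a, g, e, q}: 1 true — at least one ✓
  (5) g=T, q=F — not both ✓
  (6) e=F, g=T — not both ✓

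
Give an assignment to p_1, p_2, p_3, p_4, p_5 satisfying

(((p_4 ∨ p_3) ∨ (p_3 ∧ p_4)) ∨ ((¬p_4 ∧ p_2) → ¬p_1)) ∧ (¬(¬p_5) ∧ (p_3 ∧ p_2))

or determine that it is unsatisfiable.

p_1 = True, p_2 = True, p_3 = True, p_4 = False, p_5 = True

  ((p_4 ∨ p_3) ∨ (p_3 ∧ p_4)) ∨ ((¬p_4 ∧ p_2) → ¬p_1) = True
    (p_4 ∨ p_3) ∨ (p_3 ∧ p_4) = True
      p_4 ∨ p_3 = True
      p_3 ∧ p_4 = False
    (¬p_4 ∧ p_2) → ¬p_1 = False
      ¬p_4 ∧ p_2 = True
        ¬p_4 = True
      ¬p_1 = False
  ¬(¬p_5) ∧ (p_3 ∧ p_2) = True
    ¬(¬p_5) = True
      ¬p_5 = False
    p_3 ∧ p_2 = True
Both conjuncts True, so the formula holds.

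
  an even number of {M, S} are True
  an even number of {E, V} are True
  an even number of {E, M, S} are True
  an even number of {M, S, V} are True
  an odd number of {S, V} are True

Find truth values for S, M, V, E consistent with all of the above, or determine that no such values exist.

S: True, M: True, V: False, E: False

{M, S}: 2 true → even ✓
{E, V}: 0 true → even ✓
{E, M, S}: 2 true → even ✓
{M, S, V}: 2 true → even ✓
{S, V}: 1 true → odd ✓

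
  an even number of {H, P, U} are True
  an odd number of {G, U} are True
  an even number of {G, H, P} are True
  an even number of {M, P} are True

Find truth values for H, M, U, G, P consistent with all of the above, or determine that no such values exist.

Unsatisfiable

Adding constraints 1, 2, 3 mod 2: every variable appears an even number of times on the left, so the left side is 0.
But the right sides sum to 1 (mod 2). 0 ≠ 1 — the system is inconsistent.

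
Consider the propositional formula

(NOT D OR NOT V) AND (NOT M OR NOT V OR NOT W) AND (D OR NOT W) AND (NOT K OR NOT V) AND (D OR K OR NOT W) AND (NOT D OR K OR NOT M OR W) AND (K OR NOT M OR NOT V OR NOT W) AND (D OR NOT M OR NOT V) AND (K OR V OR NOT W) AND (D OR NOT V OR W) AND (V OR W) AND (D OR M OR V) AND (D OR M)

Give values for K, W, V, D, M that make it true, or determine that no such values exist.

Set K = True.
  then (NOT K OR NOT V) forces V = False.
  then (V OR W) forces W = True.
  then (D OR NOT W) forces D = True.
Set M = False.
All clauses satisfied.

K: True; W: True; V: False; D: True; M: False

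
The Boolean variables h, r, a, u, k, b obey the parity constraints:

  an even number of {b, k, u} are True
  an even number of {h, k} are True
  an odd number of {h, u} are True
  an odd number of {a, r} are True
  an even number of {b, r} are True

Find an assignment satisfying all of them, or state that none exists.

h: False, r: True, a: False, u: True, k: False, b: True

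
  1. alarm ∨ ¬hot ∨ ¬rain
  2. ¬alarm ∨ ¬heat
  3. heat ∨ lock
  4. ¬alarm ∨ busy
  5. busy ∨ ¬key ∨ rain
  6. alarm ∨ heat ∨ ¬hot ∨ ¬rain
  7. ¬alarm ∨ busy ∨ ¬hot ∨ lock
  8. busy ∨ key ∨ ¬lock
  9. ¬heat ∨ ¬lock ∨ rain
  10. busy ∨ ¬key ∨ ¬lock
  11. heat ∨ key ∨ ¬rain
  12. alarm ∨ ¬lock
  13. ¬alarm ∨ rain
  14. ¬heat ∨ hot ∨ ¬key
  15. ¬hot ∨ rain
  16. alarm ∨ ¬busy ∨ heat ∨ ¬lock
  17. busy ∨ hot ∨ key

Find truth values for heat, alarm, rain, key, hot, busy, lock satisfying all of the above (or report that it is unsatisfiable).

heat = False, alarm = True, rain = True, key = True, hot = True, busy = True, lock = True

Set heat = False.
  then (heat ∨ lock) forces lock = True.
  then (alarm ∨ ¬lock) forces alarm = True.
  then (¬alarm ∨ rain) forces rain = True.
  then (¬alarm ∨ busy) forces busy = True.
  then (heat ∨ key ∨ ¬rain) forces key = True.
Set hot = True.
All clauses satisfied.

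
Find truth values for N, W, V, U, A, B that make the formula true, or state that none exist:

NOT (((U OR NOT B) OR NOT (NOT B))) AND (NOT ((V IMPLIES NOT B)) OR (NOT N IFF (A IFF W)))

UNSATISFIABLE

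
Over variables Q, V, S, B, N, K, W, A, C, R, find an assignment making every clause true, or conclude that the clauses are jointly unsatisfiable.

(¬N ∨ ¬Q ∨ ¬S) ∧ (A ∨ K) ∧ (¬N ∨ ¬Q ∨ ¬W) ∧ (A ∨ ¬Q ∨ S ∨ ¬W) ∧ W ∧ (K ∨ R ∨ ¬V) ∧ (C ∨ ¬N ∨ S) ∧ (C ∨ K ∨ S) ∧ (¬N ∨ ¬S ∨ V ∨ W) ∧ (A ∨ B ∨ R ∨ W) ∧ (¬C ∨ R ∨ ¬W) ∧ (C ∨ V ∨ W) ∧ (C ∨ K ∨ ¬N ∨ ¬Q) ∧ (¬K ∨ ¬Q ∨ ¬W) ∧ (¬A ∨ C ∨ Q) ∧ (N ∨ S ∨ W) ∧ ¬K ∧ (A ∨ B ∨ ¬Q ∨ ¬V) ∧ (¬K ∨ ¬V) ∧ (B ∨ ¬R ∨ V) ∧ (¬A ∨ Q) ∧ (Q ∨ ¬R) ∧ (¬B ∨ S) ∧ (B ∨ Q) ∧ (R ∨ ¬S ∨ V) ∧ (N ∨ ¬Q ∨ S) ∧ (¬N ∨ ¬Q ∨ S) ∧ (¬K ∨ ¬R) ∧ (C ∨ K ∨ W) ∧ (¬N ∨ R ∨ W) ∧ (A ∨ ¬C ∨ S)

Q: True, V: True, S: True, B: False, N: False, K: False, W: True, A: True, C: True, R: True

Unit clause (W) forces W = True.
Unit clause (¬K) forces K = False.
In (A ∨ K) only A is left, so A = True.
In (¬A ∨ Q) only Q is left, so Q = True.
In (¬N ∨ ¬Q ∨ ¬W) only ¬N is left, so N = False.
In (N ∨ ¬Q ∨ S) only S is left, so S = True.
Set V = True.
  then (K ∨ R ∨ ¬V) forces R = True.
Set B = False.
Set C = True.
All clauses satisfied.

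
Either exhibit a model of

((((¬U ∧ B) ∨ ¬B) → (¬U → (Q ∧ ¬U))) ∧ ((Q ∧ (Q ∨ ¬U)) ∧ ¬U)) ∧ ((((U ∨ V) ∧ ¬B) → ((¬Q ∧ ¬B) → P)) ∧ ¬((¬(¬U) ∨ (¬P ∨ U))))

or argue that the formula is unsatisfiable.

B = False; P = True; U = False; Q = True; V = False

  (((¬U ∧ B) ∨ ¬B) → (¬U → (Q ∧ ¬U))) ∧ ((Q ∧ (Q ∨ ¬U)) ∧ ¬U) = True
    ((¬U ∧ B) ∨ ¬B) → (¬U → (Q ∧ ¬U)) = True
      (¬U ∧ B) ∨ ¬B = True
        ¬U ∧ B = False
          ¬U = True
        ¬B = True
      ¬U → (Q ∧ ¬U) = True
        ¬U = True
        Q ∧ ¬U = True
          ¬U = True
    (Q ∧ (Q ∨ ¬U)) ∧ ¬U = True
      Q ∧ (Q ∨ ¬U) = True
        Q ∨ ¬U = True
          ¬U = True
      ¬U = True
  (((U ∨ V) ∧ ¬B) → ((¬Q ∧ ¬B) → P)) ∧ ¬((¬(¬U) ∨ (¬P ∨ U))) = True
    ((U ∨ V) ∧ ¬B) → ((¬Q ∧ ¬B) → P) = True
      (U ∨ V) ∧ ¬B = False
        U ∨ V = False
        ¬B = True
      (¬Q ∧ ¬B) → P = True
        ¬Q ∧ ¬B = False
          ¬Q = False
          ¬B = True
    ¬((¬(¬U) ∨ (¬P ∨ U))) = True
      ¬(¬U) ∨ (¬P ∨ U) = False
        ¬(¬U) = False
          ¬U = True
        ¬P ∨ U = False
          ¬P = False
Both conjuncts True, so the formula holds.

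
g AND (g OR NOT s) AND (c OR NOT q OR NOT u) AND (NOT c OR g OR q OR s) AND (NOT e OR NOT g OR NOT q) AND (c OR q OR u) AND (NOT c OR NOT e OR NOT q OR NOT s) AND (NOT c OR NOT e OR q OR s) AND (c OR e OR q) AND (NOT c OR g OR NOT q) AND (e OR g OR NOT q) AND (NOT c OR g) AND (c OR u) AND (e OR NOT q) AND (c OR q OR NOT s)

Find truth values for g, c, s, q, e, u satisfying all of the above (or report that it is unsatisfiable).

Unit clause (g) forces g = True.
Set c = True.
Set s = True.
Try q = True:
  (NOT e OR NOT g OR NOT q) forces e = False.
  clause (e OR NOT q) is falsified — backtrack.
So q = False.
Set e = True.
Set u = False.
All clauses satisfied.

g=T, c=T, s=T, q=F, e=T, u=F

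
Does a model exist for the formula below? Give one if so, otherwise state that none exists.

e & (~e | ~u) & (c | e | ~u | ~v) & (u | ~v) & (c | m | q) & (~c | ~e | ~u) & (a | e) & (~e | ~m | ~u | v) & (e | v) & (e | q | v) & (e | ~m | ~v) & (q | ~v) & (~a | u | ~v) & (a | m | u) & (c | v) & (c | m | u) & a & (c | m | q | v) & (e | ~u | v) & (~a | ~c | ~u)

c = True, e = True, v = False, q = True, u = False, m = True, a = True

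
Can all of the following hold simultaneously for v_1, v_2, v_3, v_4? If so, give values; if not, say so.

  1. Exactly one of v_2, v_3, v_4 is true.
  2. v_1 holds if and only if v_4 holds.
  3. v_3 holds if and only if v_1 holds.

v_1: False, v_2: True, v_3: False, v_4: False

  (1) {v_2, v_3, v_4}: 1 true — exactly one ✓
  (2) v_1=F, v_4=F — same ✓
  (3) v_3=F, v_1=F — same ✓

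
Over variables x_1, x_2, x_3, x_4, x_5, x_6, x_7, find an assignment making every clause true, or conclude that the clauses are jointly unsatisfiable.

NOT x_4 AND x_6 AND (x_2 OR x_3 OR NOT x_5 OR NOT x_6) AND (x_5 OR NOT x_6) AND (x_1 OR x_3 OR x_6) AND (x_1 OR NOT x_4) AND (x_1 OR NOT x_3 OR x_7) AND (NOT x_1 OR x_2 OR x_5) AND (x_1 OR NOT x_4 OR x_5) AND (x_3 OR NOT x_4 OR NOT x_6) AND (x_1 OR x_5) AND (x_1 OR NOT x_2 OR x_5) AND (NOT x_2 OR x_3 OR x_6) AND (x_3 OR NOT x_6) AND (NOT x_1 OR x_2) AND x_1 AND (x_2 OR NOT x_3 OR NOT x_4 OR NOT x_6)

x_1 = True; x_2 = True; x_3 = True; x_4 = False; x_5 = True; x_6 = True; x_7 = True

Unit clause (NOT x_4) forces x_4 = False.
Unit clause (x_6) forces x_6 = True.
In (x_5 OR NOT x_6) only x_5 is left, so x_5 = True.
In (x_3 OR NOT x_6) only x_3 is left, so x_3 = True.
Unit clause (x_1) forces x_1 = True.
In (NOT x_1 OR x_2) only x_2 is left, so x_2 = True.
Set x_7 = True.
All clauses satisfied.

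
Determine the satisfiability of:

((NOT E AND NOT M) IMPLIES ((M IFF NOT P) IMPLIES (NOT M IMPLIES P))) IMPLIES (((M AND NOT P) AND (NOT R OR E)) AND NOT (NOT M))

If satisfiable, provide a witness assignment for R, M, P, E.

R = False, M = True, P = False, E = True

  ((NOT E AND NOT M) IMPLIES ((M IFF NOT P) IMPLIES (NOT M IMPLIES P))) IMPLIES (((M AND NOT P) AND (NOT R OR E)) AND NOT (NOT M)) = True
    (NOT E AND NOT M) IMPLIES ((M IFF NOT P) IMPLIES (NOT M IMPLIES P)) = True
      NOT E AND NOT M = False
        NOT E = False
        NOT M = False
      (M IFF NOT P) IMPLIES (NOT M IMPLIES P) = True
        M IFF NOT P = True
          NOT P = True
        NOT M IMPLIES P = True
          NOT M = False
    ((M AND NOT P) AND (NOT R OR E)) AND NOT (NOT M) = True
      (M AND NOT P) AND (NOT R OR E) = True
        M AND NOT P = True
          NOT P = True
        NOT R OR E = True
          NOT R = True
      NOT (NOT M) = True
        NOT M = False
The formula evaluates to True.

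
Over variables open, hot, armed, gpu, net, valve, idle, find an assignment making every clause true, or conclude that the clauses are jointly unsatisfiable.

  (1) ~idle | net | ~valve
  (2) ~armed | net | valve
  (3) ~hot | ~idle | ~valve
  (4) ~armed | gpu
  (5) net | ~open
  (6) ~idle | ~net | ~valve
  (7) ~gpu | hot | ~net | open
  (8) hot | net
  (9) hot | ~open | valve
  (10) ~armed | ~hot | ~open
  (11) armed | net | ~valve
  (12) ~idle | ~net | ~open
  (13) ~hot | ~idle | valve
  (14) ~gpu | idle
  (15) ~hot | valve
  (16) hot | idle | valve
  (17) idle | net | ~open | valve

Set open = True.
  then (net | ~open) forces net = True.
  then (~idle | ~net | ~open) forces idle = False.
  then (~gpu | idle) forces gpu = False.
  then (~armed | gpu) forces armed = False.
Set hot = True.
  then (~hot | valve) forces valve = True.
All clauses satisfied.

open = True, hot = True, armed = False, gpu = False, net = True, valve = True, idle = False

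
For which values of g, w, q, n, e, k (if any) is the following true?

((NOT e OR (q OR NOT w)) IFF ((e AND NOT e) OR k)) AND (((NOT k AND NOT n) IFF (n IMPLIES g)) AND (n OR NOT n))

g = False, w = False, q = True, n = True, e = True, k = True

  (NOT e OR (q OR NOT w)) IFF ((e AND NOT e) OR k) = True
    NOT e OR (q OR NOT w) = True
      NOT e = False
      q OR NOT w = True
        NOT w = True
    (e AND NOT e) OR k = True
      e AND NOT e = False
        NOT e = False
  ((NOT k AND NOT n) IFF (n IMPLIES g)) AND (n OR NOT n) = True
    (NOT k AND NOT n) IFF (n IMPLIES g) = True
      NOT k AND NOT n = False
        NOT k = False
        NOT n = False
      n IMPLIES g = False
    n OR NOT n = True
      NOT n = False
Both conjuncts True, so the formula holds.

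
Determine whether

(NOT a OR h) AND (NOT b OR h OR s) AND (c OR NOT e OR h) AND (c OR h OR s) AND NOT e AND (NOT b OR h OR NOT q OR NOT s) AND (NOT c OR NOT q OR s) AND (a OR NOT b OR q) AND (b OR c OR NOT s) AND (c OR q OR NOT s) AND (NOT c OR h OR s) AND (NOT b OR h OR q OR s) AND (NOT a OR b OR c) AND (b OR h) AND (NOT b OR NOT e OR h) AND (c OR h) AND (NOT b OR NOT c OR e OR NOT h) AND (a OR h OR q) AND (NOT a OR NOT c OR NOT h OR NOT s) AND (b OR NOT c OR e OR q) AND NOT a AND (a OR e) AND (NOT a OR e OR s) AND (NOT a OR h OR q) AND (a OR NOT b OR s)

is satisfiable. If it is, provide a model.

Case e = True:
  Clause (NOT e) is falsified — contradiction.
Case e = False:
  (NOT a) forces a = False.
  Clause (a OR e) is falsified — contradiction.
Both cases fail, so the formula is unsatisfiable.

Unsatisfiable — no assignment works.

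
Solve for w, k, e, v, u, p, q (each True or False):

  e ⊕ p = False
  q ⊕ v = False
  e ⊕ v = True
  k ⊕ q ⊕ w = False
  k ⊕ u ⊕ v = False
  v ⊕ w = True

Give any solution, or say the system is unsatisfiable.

w = True, k = True, e = True, v = False, u = True, p = True, q = False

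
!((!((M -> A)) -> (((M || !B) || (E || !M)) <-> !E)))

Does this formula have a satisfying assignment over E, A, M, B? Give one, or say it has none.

E: True, A: False, M: True, B: True

  !((!((M -> A)) -> (((M || !B) || (E || !M)) <-> !E))) = True
    !((M -> A)) -> (((M || !B) || (E || !M)) <-> !E) = False
      !((M -> A)) = True
        M -> A = False
      ((M || !B) || (E || !M)) <-> !E = False
        (M || !B) || (E || !M) = True
          M || !B = True
            !B = False
          E || !M = True
            !M = False
        !E = False
The formula evaluates to True.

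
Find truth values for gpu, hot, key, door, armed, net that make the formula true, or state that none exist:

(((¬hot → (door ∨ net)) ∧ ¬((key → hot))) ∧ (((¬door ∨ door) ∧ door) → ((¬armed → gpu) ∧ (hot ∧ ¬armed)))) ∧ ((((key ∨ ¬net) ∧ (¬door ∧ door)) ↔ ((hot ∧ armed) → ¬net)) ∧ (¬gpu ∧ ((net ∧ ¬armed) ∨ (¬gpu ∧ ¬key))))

Case hot = True: the conjunct ¬((key → hot)) becomes ¬((key → True)) = False.
Case hot = False: the formula simplifies to (((door ∨ net) ∧ ¬(¬key)) ∧ ¬(((¬door ∨ door) ∧ door))) ∧ (((key ∨ ¬net) ∧ (¬door ∧ door)) ∧ (¬gpu ∧ ((net ∧ ¬armed) ∨ (¬gpu ∧ ¬key)))).
  door = True: the conjunct ¬(((¬door ∨ door) ∧ door)) becomes ¬((True ∧ True)) = False.
  door = False: the conjunct door is False.
Both cases fail — unsatisfiable.

The formula is unsatisfiable.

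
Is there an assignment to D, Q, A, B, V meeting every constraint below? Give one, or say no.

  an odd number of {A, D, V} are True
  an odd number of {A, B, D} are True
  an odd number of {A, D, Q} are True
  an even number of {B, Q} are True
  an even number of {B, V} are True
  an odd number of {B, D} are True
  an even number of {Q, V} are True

D = True, Q = False, A = False, B = False, V = False

{A, D, V}: 1 true → odd ✓
{A, B, D}: 1 true → odd ✓
{A, D, Q}: 1 true → odd ✓
{B, Q}: 0 true → even ✓
{B, V}: 0 true → even ✓
{B, D}: 1 true → odd ✓
{Q, V}: 0 true → even ✓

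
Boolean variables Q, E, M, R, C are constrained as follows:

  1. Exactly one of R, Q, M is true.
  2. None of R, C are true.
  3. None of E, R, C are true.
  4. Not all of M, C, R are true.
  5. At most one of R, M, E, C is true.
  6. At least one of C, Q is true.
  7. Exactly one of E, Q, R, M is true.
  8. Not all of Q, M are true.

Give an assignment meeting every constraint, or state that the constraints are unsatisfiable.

Q: True, E: False, M: False, R: False, C: False

  (1) {R, Q, M}: 1 true — exactly one ✓
  (2) {R, C}: 0 true — none ✓
  (3) {E, R, C}: 0 true — none ✓
  (4) {M, C, R}: 0/3 true — not all ✓
  (5) {R, M, E, C}: 0 true — at most one ✓
  (6) {C, Q}: 1 true — at least one ✓
  (7) {E, Q, R, M}: 1 true — exactly one ✓
  (8) {Q, M}: 1/2 true — not all ✓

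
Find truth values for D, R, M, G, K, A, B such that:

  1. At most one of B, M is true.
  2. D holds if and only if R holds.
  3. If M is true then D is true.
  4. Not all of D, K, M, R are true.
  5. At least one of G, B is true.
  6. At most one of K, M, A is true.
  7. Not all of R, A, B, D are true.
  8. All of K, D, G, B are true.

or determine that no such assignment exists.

D: True, R: True, M: False, G: True, K: True, A: False, B: True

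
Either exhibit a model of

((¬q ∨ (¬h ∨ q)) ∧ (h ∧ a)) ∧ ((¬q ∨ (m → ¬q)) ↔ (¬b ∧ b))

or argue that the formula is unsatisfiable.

m = True, h = True, a = True, b = True, q = True

  (¬q ∨ (¬h ∨ q)) ∧ (h ∧ a) = True
    ¬q ∨ (¬h ∨ q) = True
      ¬q = False
      ¬h ∨ q = True
        ¬h = False
    h ∧ a = True
  (¬q ∨ (m → ¬q)) ↔ (¬b ∧ b) = True
    ¬q ∨ (m → ¬q) = False
      ¬q = False
      m → ¬q = False
        ¬q = False
    ¬b ∧ b = False
      ¬b = False
Both conjuncts True, so the formula holds.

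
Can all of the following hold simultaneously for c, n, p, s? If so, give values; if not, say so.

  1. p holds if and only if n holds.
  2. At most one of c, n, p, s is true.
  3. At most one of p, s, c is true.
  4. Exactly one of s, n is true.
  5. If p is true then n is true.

c=F, n=F, p=F, s=T

  (1) p=F, n=F — same ✓
  (2) {c, n, p, s}: 1 true — at most one ✓
  (3) {p, s, c}: 1 true — at most one ✓
  (4) {s, n}: 1 true — exactly one ✓
  (5) p=F ⇒ n: vacuous ✓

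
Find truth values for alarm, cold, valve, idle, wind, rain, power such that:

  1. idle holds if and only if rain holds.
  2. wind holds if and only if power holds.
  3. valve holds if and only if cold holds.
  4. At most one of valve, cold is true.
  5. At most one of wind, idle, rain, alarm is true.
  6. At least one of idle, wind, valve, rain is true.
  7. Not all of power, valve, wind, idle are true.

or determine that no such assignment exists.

alarm=F, cold=F, valve=F, idle=F, wind=T, rain=F, power=T

  (1) idle=F, rain=F — same ✓
  (2) wind=T, power=T — same ✓
  (3) valve=F, cold=F — same ✓
  (4) {valve, cold}: 0 true — at most one ✓
  (5) {wind, idle, rain, alarm}: 1 true — at most one ✓
  (6) {idle, wind, valve, rain}: 1 true — at least one ✓
  (7) {power, valve, wind, idle}: 2/4 true — not all ✓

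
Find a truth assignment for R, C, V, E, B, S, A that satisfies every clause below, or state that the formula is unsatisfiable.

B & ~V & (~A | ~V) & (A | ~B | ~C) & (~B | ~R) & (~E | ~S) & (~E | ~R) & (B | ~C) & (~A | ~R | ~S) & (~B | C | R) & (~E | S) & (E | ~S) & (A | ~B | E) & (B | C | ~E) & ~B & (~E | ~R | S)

Case B = True:
  Clause (~B) is falsified — contradiction.
Case B = False:
  Clause (B) is falsified — contradiction.
Both cases fail, so the formula is unsatisfiable.

UNSATISFIABLE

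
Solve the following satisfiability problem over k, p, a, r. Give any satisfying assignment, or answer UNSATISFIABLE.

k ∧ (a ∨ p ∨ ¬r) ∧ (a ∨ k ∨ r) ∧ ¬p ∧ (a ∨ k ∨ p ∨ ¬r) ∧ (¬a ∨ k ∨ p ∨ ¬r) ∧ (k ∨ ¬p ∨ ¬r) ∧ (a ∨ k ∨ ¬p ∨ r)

Unit clause (k) forces k = True.
Unit clause (¬p) forces p = False.
Set a = True.
Set r = False.
Check each clause:
  (k): k holds.
  (a ∨ p ∨ ¬r): a holds.
  (a ∨ k ∨ r): a holds.
  (¬p): ¬p holds.
  (a ∨ k ∨ p ∨ ¬r): a holds.
  (¬a ∨ k ∨ p ∨ ¬r): k holds.
  (k ∨ ¬p ∨ ¬r): k holds.
  (a ∨ k ∨ ¬p ∨ r): a holds.
All clauses satisfied.

k: True, p: False, a: True, r: False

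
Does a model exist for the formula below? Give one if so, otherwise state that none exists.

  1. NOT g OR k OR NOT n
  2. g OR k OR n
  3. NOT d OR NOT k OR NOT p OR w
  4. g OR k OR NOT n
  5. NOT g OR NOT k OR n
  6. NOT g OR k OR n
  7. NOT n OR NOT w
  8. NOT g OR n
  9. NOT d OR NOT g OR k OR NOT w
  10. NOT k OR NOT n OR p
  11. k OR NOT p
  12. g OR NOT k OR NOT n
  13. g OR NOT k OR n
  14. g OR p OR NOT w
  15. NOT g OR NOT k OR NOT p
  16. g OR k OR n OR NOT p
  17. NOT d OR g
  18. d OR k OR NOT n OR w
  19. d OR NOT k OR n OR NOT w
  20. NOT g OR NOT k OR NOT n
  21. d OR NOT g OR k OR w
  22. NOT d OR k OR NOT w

No satisfying assignment exists.

Case g = True:
  (NOT g OR n) forces n = True.
  (NOT g OR k OR NOT n) forces k = True.
  Clause (NOT g OR NOT k OR NOT n) is falsified — contradiction.
Case g = False:
  (NOT d OR g) forces d = False.
  If k = True:
    (g OR NOT k OR NOT n) forces n = False.
    clause (g OR NOT k OR n) is falsified.
  If k = False:
    (g OR k OR n) forces n = True.
    clause (g OR k OR NOT n) is falsified.
  Every sub-case reaches a contradiction.
Both cases fail, so the formula is unsatisfiable.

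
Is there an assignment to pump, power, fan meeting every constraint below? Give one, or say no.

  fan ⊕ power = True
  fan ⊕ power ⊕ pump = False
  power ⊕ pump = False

pump = True; power = True; fan = False

fan ⊕ power = F ⊕ T = True ✓
fan ⊕ power ⊕ pump = F ⊕ T ⊕ T = False ✓
power ⊕ pump = T ⊕ T = False ✓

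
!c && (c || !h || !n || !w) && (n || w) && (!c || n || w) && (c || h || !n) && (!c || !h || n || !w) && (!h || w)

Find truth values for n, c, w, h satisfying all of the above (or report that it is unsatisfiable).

Unit clause (!c) forces c = False.
Try n = True:
  (c || h || !n) forces h = True.
  (c || !h || !n || !w) forces w = False.
  clause (!h || w) is falsified — backtrack.
So n = False.
  then (n || w) forces w = True.
Set h = True.
Check each clause:
  (!c): !c holds.
  (c || !h || !n || !w): !n holds.
  (n || w): w holds.
  (!c || n || w): !c holds.
  (c || h || !n): h holds.
  (!c || !h || n || !w): !c holds.
  (!h || w): w holds.
All clauses satisfied.

n=F; c=F; w=T; h=T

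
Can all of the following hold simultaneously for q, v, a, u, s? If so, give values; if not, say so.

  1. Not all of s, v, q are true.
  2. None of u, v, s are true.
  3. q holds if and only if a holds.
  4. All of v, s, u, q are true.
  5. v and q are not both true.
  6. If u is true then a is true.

Unsatisfiable — no assignment works.

Case v = True:
  Constraint (2) is violated (v=T) — contradiction.
Case v = False:
  Constraint (4) is violated (v=F) — contradiction.
Both cases fail — unsatisfiable.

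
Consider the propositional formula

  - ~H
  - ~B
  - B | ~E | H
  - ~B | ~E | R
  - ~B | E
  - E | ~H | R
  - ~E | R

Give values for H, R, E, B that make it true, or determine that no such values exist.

Unit clause (~H) forces H = False.
Unit clause (~B) forces B = False.
In (B | ~E | H) only ~E is left, so E = False.
Set R = False.
Check each clause:
  (~H): ~H holds.
  (~B): ~B holds.
  (B | ~E | H): ~E holds.
  (~B | ~E | R): ~B holds.
  (~B | E): ~B holds.
  (E | ~H | R): ~H holds.
  (~E | R): ~E holds.
All clauses satisfied.

H = False, R = False, E = False, B = False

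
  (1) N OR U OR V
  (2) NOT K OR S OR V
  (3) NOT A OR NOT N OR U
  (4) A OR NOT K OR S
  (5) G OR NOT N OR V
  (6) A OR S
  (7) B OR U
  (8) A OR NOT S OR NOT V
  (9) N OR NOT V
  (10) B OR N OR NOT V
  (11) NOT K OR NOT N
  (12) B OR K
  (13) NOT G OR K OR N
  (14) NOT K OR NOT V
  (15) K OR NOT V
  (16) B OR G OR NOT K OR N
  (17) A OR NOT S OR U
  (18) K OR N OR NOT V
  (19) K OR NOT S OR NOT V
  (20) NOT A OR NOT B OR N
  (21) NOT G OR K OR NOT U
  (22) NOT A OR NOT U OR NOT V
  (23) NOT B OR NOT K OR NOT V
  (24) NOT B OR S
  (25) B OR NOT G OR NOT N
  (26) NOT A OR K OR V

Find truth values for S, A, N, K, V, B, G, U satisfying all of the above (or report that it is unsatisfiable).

Set S = True.
Set A = False.
  then (A OR NOT S OR NOT V) forces V = False.
  then (A OR NOT S OR U) forces U = True.
Try N = True:
  (G OR NOT N OR V) forces G = True.
  (NOT K OR NOT N) forces K = False.
  clause (NOT G OR K OR NOT U) is falsified — backtrack.
So N = False.
Set K = True.
Set B = False.
  then (B OR G OR NOT K OR N) forces G = True.
All clauses satisfied.

S: True; A: False; N: False; K: True; V: False; B: False; G: True; U: True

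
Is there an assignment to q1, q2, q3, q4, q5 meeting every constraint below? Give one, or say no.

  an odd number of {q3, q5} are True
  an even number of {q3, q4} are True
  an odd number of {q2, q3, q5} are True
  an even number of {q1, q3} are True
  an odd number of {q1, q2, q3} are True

Unsatisfiable — no assignment works.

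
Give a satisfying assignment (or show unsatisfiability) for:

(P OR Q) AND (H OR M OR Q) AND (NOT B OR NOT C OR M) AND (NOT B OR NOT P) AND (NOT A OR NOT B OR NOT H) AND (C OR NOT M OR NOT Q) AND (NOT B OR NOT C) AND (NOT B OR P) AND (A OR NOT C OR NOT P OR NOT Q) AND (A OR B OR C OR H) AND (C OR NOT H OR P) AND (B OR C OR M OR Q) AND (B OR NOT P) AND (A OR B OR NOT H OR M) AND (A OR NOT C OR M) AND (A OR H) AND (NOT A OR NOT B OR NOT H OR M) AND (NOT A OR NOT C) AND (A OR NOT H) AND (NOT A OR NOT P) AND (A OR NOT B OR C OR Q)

B=F; H=F; Q=T; M=F; C=F; A=T; P=F

Set B = False.
  then (B OR NOT P) forces P = False.
  then (P OR Q) forces Q = True.
Try H = True:
  (C OR NOT H OR P) forces C = True.
  (NOT A OR NOT C) forces A = False.
  clause (A OR NOT H) is falsified — backtrack.
So H = False.
  then (A OR H) forces A = True.
  then (NOT A OR NOT C) forces C = False.
  then (C OR NOT M OR NOT Q) forces M = False.
All clauses satisfied.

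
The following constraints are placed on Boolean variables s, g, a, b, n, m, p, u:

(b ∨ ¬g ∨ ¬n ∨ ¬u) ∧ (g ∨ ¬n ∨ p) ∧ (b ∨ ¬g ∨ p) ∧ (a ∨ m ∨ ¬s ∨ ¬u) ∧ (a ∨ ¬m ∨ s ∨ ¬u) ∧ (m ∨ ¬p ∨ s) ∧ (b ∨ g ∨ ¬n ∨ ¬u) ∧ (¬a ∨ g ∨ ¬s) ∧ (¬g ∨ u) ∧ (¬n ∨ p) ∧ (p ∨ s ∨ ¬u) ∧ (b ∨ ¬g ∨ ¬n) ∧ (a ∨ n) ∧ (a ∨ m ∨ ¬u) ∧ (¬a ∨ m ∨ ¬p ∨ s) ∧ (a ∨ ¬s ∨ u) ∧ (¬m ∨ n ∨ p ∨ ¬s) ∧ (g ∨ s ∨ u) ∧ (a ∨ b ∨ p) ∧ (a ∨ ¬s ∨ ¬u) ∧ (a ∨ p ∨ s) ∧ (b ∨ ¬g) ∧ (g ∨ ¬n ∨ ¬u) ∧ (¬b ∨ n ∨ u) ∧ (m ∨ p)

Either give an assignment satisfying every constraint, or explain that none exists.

s: False, g: True, a: True, b: True, n: False, m: True, p: True, u: True

Set s = False.
Set g = True.
  then (¬g ∨ u) forces u = True.
  then (p ∨ s ∨ ¬u) forces p = True.
  then (b ∨ ¬g) forces b = True.
  then (m ∨ ¬p ∨ s) forces m = True.
  then (a ∨ ¬m ∨ s ∨ ¬u) forces a = True.
Set n = False.
All clauses satisfied.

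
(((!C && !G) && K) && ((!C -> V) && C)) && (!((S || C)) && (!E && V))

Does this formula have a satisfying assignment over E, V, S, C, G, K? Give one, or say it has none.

The formula is unsatisfiable.

Case C = True: the conjunct !C is False.
Case C = False: the conjunct C is False.
Both cases fail — unsatisfiable.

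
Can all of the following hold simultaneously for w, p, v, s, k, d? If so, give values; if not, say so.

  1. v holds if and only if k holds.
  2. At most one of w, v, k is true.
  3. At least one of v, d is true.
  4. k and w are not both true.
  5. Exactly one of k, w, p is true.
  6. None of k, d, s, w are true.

The formula is unsatisfiable.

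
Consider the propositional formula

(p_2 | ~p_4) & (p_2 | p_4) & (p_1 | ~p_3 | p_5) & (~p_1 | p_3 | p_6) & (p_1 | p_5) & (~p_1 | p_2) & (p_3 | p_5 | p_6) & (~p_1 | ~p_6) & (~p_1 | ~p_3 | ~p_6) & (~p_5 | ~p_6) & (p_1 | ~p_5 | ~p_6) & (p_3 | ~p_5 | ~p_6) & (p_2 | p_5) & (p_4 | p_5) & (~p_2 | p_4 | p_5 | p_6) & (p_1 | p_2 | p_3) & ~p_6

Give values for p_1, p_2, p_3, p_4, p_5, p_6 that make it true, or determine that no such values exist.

p_1=T; p_2=T; p_3=T; p_4=F; p_5=T; p_6=F

Unit clause (~p_6) forces p_6 = False.
Set p_1 = True.
  then (~p_1 | p_3 | p_6) forces p_3 = True.
  then (~p_1 | p_2) forces p_2 = True.
Set p_4 = False.
  then (p_4 | p_5) forces p_5 = True.
All clauses satisfied.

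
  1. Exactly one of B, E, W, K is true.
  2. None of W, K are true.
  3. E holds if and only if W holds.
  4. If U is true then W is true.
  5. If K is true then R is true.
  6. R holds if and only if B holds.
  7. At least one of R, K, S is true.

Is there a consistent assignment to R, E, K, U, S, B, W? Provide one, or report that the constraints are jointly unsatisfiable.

R=T, E=F, K=F, U=F, S=T, B=T, W=F

  (1) {B, E, W, K}: 1 true — exactly one ✓
  (2) {W, K}: 0 true — none ✓
  (3) E=F, W=F — same ✓
  (4) U=F ⇒ W: vacuous ✓
  (5) K=F ⇒ R: vacuous ✓
  (6) R=T, B=T — same ✓
  (7) {R, K, S}: 2 true — at least one ✓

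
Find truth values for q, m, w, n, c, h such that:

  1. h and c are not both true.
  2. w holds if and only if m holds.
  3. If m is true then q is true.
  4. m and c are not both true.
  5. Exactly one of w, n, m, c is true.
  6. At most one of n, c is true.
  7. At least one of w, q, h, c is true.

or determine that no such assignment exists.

q = False, m = False, w = False, n = True, c = False, h = True

  (1) h=T, c=F — not both ✓
  (2) w=F, m=F — same ✓
  (3) m=F ⇒ q: vacuous ✓
  (4) m=F, c=F — not both ✓
  (5) {w, n, m, c}: 1 true — exactly one ✓
  (6) {n, c}: 1 true — at most one ✓
  (7) {w, q, h, c}: 1 true — at least one ✓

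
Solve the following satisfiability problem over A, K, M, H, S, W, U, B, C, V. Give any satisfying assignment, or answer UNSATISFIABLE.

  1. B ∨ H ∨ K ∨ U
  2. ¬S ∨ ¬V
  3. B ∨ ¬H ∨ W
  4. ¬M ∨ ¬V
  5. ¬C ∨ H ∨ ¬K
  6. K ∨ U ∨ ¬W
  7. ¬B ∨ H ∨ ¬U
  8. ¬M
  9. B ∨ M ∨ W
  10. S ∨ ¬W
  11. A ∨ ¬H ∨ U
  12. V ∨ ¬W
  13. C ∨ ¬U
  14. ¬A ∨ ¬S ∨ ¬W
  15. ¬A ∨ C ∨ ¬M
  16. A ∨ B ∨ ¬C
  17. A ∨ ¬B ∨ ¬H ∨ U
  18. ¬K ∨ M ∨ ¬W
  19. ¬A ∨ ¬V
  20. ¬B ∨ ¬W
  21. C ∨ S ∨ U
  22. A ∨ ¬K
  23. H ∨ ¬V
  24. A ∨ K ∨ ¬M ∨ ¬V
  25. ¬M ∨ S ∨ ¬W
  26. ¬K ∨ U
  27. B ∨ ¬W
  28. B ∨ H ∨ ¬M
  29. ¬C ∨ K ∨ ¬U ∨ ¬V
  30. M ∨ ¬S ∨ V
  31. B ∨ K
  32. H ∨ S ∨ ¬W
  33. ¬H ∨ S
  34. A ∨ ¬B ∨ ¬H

A = True, K = False, M = False, H = False, S = False, W = False, U = False, B = True, C = True, V = False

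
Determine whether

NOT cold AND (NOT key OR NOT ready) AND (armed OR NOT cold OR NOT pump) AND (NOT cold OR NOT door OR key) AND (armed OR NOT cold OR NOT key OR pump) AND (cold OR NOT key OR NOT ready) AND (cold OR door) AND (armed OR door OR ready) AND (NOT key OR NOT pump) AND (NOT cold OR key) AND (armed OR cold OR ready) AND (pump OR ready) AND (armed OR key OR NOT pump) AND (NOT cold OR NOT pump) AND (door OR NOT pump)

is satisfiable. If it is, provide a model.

ready = True, pump = False, key = False, armed = True, door = True, cold = False

Unit clause (NOT cold) forces cold = False.
In (cold OR door) only door is left, so door = True.
Set ready = True.
  then (NOT key OR NOT ready) forces key = False.
Set pump = False.
Set armed = True.
All clauses satisfied.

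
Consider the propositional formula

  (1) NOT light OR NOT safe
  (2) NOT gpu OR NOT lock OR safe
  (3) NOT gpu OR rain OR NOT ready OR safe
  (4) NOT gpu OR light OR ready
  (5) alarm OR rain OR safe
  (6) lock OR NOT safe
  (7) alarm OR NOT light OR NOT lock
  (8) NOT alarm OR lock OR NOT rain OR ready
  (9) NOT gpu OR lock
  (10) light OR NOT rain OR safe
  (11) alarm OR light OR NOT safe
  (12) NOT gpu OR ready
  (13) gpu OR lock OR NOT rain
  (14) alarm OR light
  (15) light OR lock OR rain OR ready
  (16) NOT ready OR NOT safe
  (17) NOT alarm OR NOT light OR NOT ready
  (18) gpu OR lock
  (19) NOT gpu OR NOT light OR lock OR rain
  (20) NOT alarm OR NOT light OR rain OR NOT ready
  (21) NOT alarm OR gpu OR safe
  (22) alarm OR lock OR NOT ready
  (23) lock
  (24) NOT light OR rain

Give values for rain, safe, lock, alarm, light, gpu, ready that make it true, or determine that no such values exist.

Unit clause (lock) forces lock = True.
Set rain = True.
Try safe = False:
  (NOT gpu OR NOT lock OR safe) forces gpu = False.
  (light OR NOT rain OR safe) forces light = True.
  (alarm OR NOT light OR NOT lock) forces alarm = True.
  clause (NOT alarm OR gpu OR safe) is falsified — backtrack.
So safe = True.
  then (NOT light OR NOT safe) forces light = False.
  then (alarm OR light OR NOT safe) forces alarm = True.
  then (NOT ready OR NOT safe) forces ready = False.
  then (NOT gpu OR light OR ready) forces gpu = False.
All clauses satisfied.

rain: True, safe: True, lock: True, alarm: True, light: False, gpu: False, ready: False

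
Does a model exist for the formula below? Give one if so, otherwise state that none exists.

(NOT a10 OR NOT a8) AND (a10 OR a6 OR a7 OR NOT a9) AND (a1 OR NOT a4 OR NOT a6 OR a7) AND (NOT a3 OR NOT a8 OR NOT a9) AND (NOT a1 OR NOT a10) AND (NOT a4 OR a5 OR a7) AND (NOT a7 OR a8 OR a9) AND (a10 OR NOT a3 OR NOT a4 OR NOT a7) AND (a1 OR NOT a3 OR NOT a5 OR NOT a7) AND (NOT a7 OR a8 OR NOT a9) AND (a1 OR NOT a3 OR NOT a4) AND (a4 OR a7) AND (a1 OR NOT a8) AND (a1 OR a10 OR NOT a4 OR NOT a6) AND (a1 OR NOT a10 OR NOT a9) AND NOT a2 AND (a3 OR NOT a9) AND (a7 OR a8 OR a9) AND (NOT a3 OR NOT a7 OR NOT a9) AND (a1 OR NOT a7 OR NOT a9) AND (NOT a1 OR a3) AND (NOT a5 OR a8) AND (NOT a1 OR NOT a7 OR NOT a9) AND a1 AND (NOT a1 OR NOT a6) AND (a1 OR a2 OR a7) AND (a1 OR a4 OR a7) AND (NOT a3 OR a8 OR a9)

Unit clause (NOT a2) forces a2 = False.
Unit clause (a1) forces a1 = True.
In (NOT a1 OR NOT a6) only NOT a6 is left, so a6 = False.
In (NOT a1 OR NOT a10) only NOT a10 is left, so a10 = False.
In (NOT a1 OR a3) only a3 is left, so a3 = True.
Set a4 = False.
  then (a4 OR a7) forces a7 = True.
  then (NOT a3 OR NOT a7 OR NOT a9) forces a9 = False.
  then (NOT a3 OR a8 OR a9) forces a8 = True.
Set a5 = True.
All clauses satisfied.

a1 = True, a2 = False, a3 = True, a4 = False, a5 = True, a6 = False, a7 = True, a8 = True, a9 = False, a10 = False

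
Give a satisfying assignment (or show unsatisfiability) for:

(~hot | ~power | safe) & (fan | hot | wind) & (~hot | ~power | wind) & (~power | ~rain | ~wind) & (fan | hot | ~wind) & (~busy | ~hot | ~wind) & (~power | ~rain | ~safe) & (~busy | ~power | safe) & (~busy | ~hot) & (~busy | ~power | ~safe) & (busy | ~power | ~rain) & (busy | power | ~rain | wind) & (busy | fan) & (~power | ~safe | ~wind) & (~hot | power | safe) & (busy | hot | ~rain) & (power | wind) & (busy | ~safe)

Try fan = False:
  (busy | fan) forces busy = True.
  (~busy | ~hot) forces hot = False.
  (fan | hot | wind) forces wind = True.
  clause (fan | hot | ~wind) is falsified — backtrack.
So fan = True.
Set safe = True.
  then (busy | ~safe) forces busy = True.
  then (~busy | ~hot) forces hot = False.
  then (~busy | ~power | ~safe) forces power = False.
  then (power | wind) forces wind = True.
Set rain = True.
All clauses satisfied.

fan=T, safe=T, busy=T, wind=T, rain=T, hot=F, power=F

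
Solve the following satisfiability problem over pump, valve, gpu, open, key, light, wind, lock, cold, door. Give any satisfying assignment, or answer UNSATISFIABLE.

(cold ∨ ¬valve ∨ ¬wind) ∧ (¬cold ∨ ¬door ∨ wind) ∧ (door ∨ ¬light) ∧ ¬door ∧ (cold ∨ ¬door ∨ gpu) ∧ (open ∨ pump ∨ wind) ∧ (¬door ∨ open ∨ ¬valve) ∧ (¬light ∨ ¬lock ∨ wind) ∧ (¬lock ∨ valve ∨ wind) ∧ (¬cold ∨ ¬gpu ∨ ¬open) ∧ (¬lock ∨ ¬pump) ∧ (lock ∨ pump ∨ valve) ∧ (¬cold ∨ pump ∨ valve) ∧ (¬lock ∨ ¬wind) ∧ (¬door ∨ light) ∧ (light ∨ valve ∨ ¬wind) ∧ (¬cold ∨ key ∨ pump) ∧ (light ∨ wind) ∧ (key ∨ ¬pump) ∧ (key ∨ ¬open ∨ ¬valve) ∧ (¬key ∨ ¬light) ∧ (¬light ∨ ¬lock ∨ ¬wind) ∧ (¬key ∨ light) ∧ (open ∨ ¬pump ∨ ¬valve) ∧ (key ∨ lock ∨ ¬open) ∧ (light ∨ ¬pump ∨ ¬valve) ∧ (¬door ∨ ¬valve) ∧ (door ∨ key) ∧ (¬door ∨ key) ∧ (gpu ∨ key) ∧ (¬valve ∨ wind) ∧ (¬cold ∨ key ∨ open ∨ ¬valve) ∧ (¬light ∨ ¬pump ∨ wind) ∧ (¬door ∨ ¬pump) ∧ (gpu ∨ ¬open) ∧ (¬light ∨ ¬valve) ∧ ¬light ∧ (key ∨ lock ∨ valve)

Case key = True:
  (¬door) forces door = False.
  (door ∨ ¬light) forces light = False.
  Clause (¬key ∨ light) is falsified — contradiction.
Case key = False:
  (¬door) forces door = False.
  Clause (door ∨ key) is falsified — contradiction.
Both cases fail, so the formula is unsatisfiable.

Unsatisfiable — no assignment works.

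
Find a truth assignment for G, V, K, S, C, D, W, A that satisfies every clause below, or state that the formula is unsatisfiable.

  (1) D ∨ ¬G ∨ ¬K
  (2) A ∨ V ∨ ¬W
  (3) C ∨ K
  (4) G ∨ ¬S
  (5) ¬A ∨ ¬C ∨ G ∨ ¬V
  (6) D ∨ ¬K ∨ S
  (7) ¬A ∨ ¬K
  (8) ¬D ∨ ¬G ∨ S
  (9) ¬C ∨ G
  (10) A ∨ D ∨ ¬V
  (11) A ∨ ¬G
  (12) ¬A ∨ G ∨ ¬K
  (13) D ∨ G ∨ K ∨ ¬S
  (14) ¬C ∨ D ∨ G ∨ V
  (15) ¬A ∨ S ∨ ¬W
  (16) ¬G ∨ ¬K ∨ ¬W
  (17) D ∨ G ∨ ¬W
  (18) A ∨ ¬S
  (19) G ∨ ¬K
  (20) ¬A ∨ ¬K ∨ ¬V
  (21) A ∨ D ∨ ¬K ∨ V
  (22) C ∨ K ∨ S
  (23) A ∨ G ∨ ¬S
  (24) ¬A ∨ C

G = True, V = True, K = False, S = True, C = True, D = True, W = False, A = True

Try G = False:
  (G ∨ ¬S) forces S = False.
  (¬C ∨ G) forces C = False.
  (C ∨ K) forces K = True.
  clause (G ∨ ¬K) is falsified — backtrack.
So G = True.
  then (A ∨ ¬G) forces A = True.
  then (¬A ∨ C) forces C = True.
  then (¬A ∨ ¬K) forces K = False.
Set V = True.
Set S = True.
Set D = True.
Set W = False.
All clauses satisfied.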